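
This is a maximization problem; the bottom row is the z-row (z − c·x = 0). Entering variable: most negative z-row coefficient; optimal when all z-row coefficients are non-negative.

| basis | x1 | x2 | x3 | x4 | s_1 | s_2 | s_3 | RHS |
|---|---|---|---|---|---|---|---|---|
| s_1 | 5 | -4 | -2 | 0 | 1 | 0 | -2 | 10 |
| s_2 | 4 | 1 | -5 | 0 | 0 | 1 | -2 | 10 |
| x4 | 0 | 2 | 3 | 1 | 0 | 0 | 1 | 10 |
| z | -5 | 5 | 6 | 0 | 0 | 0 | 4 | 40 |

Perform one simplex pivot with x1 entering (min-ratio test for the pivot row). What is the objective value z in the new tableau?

50

Ratio test on column x1 — row 1: 10/5 = 2; row 2: 10/4 = 5/2; row 3: entry 0 ≤ 0. Minimum is 2 at row 1 (s_1 leaves); pivot element 5.
Pivot on row 1; the z-row RHS becomes 40 − (-5)·2 = 50.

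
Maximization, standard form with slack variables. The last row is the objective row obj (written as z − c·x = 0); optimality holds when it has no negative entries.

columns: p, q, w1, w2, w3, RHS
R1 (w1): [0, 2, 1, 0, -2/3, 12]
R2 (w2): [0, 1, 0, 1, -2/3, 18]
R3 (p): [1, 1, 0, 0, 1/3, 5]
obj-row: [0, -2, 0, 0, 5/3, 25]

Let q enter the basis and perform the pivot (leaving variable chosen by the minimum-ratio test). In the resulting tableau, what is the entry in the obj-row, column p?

2

Ratio test on column q — row 1: 12/2 = 6; row 2: 18/1 = 18; row 3: 5/1 = 5. Minimum is 5 at row 3 (p leaves); pivot element 1.
Divide row 3 by 1; eliminate column q from the other rows.
obj-row update in column p: 0 − (-2)·1 = 2.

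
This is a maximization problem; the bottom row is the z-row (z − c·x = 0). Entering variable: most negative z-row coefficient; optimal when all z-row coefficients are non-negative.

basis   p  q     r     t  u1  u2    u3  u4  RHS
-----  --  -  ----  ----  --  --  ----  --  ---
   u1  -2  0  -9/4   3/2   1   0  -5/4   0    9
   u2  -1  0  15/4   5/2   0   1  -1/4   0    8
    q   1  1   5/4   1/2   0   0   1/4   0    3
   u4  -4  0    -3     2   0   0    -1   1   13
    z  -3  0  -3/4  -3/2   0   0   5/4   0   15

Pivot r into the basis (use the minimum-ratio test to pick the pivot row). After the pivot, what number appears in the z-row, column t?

-1

Ratio test on column r — row 1: entry -9/4 ≤ 0; row 2: 8/(15/4) = 32/15; row 3: 3/(5/4) = 12/5; row 4: entry -3 ≤ 0. Minimum is 32/15 at row 2 (u2 leaves); pivot element 15/4.
Divide row 2 by 15/4; eliminate column r from the other rows.
z-row update in column t: -3/2 − (-3/4)·(2/3) = -1.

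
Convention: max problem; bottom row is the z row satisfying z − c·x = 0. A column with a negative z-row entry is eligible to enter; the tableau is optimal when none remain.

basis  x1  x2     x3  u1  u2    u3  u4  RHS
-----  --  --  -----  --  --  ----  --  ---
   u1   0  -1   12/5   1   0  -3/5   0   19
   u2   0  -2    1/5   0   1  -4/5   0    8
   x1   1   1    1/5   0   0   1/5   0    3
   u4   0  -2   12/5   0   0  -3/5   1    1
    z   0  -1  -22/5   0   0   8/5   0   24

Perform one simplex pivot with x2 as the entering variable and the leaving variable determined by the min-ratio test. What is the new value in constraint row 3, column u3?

1/5

Ratio test on column x2 — row 1: entry -1 ≤ 0; row 2: entry -2 ≤ 0; row 3: 3/1 = 3; row 4: entry -2 ≤ 0. Minimum is 3 at row 3 (x1 leaves); pivot element 1.
Divide row 3 by 1; eliminate column x2 from the other rows.
In the new row 3, the u3 entry is the old entry divided by the pivot: (1/5)/1 = 1/5.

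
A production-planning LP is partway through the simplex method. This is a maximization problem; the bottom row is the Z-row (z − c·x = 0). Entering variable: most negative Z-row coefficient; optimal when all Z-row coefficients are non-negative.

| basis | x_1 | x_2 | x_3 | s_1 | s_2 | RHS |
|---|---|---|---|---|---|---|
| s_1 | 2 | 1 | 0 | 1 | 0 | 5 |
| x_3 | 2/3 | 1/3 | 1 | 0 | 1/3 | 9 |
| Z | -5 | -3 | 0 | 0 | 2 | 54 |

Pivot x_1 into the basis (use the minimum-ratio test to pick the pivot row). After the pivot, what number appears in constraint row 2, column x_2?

Ratio test on column x_1 — row 1: 5/2 = 5/2; row 2: 9/(2/3) = 27/2. Minimum is 5/2 at row 1 (s_1 leaves); pivot element 2.
Divide row 1 by 2; eliminate column x_1 from the other rows.
Row 2 update in column x_2: 1/3 − (2/3)·(1/2) = 0.

0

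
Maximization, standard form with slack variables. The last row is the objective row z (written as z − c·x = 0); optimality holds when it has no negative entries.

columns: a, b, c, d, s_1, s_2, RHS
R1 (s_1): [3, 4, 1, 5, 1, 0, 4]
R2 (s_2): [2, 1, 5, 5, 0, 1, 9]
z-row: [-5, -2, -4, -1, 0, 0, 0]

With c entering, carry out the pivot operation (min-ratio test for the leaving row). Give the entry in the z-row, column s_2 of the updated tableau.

Ratio test on column c — row 1: 4/1 = 4; row 2: 9/5 = 9/5. Minimum is 9/5 at row 2 (s_2 leaves); pivot element 5.
Divide row 2 by 5; eliminate column c from the other rows.
z-row update in column s_2: 0 − (-4)·(1/5) = 4/5.

4/5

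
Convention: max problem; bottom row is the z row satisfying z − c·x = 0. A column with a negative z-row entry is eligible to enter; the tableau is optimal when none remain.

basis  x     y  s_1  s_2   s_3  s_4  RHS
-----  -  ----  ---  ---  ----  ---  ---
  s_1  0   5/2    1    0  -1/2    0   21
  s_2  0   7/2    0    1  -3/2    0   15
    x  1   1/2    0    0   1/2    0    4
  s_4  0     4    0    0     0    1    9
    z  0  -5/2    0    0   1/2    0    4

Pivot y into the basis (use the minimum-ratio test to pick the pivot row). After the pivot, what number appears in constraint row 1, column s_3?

-1/2

Ratio test on column y — row 1: 21/(5/2) = 42/5; row 2: 15/(7/2) = 30/7; row 3: 4/(1/2) = 8; row 4: 9/4 = 9/4. Minimum is 9/4 at row 4 (s_4 leaves); pivot element 4.
Divide row 4 by 4; eliminate column y from the other rows.
Row 1 update in column s_3: -1/2 − (5/2)·0 = -1/2.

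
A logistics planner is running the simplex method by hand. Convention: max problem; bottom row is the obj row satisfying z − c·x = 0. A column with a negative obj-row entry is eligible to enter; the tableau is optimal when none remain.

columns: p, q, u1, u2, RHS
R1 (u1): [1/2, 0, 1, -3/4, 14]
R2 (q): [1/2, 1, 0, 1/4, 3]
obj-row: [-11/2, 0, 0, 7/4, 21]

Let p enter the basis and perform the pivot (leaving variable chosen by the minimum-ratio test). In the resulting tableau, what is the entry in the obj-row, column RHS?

54

Ratio test on column p — row 1: 14/(1/2) = 28; row 2: 3/(1/2) = 6. Minimum is 6 at row 2 (q leaves); pivot element 1/2.
Divide row 2 by 1/2; eliminate column p from the other rows.
obj-row update in column RHS: 21 − (-11/2)·6 = 54.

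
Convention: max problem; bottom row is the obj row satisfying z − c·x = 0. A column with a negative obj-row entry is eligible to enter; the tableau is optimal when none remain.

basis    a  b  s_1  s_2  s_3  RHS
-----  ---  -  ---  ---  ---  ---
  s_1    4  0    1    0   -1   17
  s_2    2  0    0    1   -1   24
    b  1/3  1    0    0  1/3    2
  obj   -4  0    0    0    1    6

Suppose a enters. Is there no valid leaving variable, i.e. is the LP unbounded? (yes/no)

Column a has positive entries in row(s) 1, 2, 3, so the ratio test bounds it — not unbounded.

no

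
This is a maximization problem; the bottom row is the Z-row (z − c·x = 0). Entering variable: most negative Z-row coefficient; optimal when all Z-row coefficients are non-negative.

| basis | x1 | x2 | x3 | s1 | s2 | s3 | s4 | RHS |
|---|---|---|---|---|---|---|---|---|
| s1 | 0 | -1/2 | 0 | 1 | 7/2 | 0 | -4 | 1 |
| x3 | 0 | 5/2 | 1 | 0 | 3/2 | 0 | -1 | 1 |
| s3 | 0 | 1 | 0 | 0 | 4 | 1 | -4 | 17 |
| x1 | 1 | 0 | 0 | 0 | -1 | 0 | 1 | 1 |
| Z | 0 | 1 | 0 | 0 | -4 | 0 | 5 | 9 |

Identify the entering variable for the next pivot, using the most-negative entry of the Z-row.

s2

Negative Z-row entries: s2: -4.
The most negative is -4 in column s2, so s2 enters.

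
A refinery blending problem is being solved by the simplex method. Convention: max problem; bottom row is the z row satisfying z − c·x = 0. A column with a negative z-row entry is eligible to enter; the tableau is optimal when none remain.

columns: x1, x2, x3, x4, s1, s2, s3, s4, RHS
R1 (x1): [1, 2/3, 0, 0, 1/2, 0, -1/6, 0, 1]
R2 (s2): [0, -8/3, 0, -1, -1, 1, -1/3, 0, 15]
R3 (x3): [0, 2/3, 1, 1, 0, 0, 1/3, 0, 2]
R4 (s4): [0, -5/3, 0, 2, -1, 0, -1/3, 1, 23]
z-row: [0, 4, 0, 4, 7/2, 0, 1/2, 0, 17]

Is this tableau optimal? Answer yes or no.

yes

Every z-row coefficient is ≥ 0, so the tableau is optimal.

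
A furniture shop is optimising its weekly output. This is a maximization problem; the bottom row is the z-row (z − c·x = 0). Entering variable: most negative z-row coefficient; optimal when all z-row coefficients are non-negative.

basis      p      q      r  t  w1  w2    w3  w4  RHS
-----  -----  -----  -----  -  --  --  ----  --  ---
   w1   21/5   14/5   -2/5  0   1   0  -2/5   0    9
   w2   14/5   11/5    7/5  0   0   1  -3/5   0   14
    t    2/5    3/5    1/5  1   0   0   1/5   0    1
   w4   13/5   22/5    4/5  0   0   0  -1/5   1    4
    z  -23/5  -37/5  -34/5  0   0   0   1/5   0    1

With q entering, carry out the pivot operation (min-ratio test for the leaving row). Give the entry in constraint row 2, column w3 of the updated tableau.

-1/2

Ratio test on column q — row 1: 9/(14/5) = 45/14; row 2: 14/(11/5) = 70/11; row 3: 1/(3/5) = 5/3; row 4: 4/(22/5) = 10/11. Minimum is 10/11 at row 4 (w4 leaves); pivot element 22/5.
Divide row 4 by 22/5; eliminate column q from the other rows.
Row 2 update in column w3: -3/5 − (11/5)·(-1/22) = -1/2.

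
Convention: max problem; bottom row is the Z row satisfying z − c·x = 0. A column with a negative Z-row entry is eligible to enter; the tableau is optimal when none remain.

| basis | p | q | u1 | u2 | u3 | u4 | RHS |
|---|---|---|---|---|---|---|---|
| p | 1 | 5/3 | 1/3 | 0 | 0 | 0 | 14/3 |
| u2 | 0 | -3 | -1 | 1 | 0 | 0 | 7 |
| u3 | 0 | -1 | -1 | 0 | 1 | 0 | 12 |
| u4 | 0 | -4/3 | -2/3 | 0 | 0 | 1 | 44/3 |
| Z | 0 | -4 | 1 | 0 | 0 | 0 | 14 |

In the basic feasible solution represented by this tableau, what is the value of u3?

u3 is basic (row 3); its value is the RHS of that row, 12.

12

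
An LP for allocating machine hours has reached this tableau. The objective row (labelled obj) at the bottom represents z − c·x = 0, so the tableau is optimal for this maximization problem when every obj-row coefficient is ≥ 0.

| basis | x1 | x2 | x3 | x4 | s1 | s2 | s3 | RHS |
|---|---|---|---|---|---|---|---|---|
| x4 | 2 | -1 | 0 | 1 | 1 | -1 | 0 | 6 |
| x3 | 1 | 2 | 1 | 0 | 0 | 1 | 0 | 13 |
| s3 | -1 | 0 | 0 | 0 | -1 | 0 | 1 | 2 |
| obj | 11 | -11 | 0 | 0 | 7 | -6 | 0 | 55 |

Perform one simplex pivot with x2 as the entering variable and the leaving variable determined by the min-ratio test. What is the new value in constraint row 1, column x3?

1/2

Ratio test on column x2 — row 1: entry -1 ≤ 0; row 2: 13/2 = 13/2; row 3: entry 0 ≤ 0. Minimum is 13/2 at row 2 (x3 leaves); pivot element 2.
Divide row 2 by 2; eliminate column x2 from the other rows.
Row 1 update in column x3: 0 − (-1)·(1/2) = 1/2.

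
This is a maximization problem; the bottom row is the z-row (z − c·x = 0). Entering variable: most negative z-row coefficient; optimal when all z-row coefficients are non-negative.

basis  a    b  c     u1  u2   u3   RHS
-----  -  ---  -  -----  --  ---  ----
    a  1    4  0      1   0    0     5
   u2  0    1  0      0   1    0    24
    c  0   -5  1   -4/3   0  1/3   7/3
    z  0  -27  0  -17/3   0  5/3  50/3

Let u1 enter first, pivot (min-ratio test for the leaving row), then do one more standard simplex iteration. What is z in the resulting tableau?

605/12

Ratio test on column u1 — row 1: 5/1 = 5; row 2: entry 0 ≤ 0; row 3: entry -4/3 ≤ 0. Minimum is 5 at row 1 (a leaves); pivot element 1.
Pivot on row 1; the z-row RHS becomes 50/3 − (-17/3)·5 = 45.
Next entering variable (most negative z-row entry -13/3): b.
Ratio test on column b — row 1: 5/4 = 5/4; row 2: 24/1 = 24; row 3: 9/(1/3) = 27. Minimum is 5/4 at row 1 (u1 leaves); pivot element 4.
After the second pivot the z-row RHS is 45 − (-13/3)·(5/4) = 605/12.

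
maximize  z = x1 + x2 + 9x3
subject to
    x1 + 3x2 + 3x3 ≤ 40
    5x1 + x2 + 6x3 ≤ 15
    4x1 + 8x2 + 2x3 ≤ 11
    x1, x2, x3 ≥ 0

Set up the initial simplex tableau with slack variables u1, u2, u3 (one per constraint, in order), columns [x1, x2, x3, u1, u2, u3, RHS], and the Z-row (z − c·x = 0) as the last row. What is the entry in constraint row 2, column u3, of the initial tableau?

Slack u3 belongs to constraint 3; its column is the unit vector e_3, so the entry in row 2 is 0.

0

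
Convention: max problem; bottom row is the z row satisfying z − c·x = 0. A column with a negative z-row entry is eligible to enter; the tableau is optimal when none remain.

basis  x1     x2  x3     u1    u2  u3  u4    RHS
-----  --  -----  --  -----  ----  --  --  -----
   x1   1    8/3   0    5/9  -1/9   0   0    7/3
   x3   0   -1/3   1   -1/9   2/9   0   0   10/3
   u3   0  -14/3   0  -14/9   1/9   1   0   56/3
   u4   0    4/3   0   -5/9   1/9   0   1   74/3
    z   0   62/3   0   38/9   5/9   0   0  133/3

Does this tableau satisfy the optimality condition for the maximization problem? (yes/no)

Every z-row coefficient is ≥ 0, so the tableau is optimal.

yes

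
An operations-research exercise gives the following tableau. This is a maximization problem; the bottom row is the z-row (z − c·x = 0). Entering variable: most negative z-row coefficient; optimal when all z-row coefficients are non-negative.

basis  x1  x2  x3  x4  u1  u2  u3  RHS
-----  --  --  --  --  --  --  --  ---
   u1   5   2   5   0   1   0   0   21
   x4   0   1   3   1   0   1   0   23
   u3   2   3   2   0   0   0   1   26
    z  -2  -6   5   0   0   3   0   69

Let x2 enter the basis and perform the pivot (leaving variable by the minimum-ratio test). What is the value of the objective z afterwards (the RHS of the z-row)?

121

Ratio test on column x2 — row 1: 21/2 = 21/2; row 2: 23/1 = 23; row 3: 26/3 = 26/3. Minimum is 26/3 at row 3 (u3 leaves); pivot element 3.
Pivot on row 3; the z-row RHS becomes 69 − (-6)·(26/3) = 121.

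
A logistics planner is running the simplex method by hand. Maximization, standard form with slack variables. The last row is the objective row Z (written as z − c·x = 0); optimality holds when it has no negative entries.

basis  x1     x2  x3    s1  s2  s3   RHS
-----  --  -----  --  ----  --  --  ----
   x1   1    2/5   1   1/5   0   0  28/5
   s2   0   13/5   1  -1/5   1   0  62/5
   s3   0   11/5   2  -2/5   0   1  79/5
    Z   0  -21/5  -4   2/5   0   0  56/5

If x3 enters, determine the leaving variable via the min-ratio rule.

x1

Column x3 entries and ratios — x1: (28/5)/1 = 28/5; s2: (62/5)/1 = 62/5; s3: (79/5)/2 = 79/10.
Smallest ratio is 28/5 in the row of x1, so x1 leaves.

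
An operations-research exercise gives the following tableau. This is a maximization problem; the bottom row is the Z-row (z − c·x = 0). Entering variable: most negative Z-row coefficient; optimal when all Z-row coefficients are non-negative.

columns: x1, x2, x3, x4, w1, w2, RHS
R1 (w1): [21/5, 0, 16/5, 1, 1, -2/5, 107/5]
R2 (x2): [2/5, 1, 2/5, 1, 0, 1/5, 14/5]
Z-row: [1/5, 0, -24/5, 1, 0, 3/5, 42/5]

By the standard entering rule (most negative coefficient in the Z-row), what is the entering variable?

Negative Z-row entries: x3: -24/5.
The most negative is -24/5 in column x3, so x3 enters.

x3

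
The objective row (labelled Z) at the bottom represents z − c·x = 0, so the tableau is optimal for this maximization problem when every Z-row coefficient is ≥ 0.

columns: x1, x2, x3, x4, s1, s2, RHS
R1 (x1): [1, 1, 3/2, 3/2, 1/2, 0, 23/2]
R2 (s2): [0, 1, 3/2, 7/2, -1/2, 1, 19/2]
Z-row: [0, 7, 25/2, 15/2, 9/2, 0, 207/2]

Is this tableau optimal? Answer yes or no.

Every Z-row coefficient is ≥ 0, so the tableau is optimal.

yes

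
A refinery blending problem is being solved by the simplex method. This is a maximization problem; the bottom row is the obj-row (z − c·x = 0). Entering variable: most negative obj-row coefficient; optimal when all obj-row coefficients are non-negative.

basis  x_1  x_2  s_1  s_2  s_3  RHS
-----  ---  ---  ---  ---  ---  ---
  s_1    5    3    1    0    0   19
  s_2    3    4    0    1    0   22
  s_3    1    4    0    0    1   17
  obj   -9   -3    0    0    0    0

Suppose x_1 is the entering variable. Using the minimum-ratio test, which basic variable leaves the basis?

s_1

Column x_1 entries and ratios — s_1: 19/5 = 19/5; s_2: 22/3 = 22/3; s_3: 17/1 = 17.
Smallest ratio is 19/5 in the row of s_1, so s_1 leaves.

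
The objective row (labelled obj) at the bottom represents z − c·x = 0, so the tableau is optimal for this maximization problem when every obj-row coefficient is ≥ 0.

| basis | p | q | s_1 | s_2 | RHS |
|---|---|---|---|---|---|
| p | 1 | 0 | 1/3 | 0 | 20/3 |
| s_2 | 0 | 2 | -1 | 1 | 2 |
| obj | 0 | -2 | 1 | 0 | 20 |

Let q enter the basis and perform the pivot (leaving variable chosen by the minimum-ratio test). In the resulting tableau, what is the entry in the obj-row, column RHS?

Ratio test on column q — row 1: entry 0 ≤ 0; row 2: 2/2 = 1. Minimum is 1 at row 2 (s_2 leaves); pivot element 2.
Divide row 2 by 2; eliminate column q from the other rows.
obj-row update in column RHS: 20 − (-2)·1 = 22.

22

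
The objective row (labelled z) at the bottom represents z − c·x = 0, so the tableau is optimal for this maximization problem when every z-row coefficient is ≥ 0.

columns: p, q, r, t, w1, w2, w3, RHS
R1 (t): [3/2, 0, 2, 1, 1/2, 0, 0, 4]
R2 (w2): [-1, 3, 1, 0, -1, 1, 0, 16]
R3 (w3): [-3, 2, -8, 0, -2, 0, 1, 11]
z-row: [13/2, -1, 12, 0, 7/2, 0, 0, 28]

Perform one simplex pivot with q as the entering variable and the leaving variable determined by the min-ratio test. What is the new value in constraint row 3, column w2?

-2/3

Ratio test on column q — row 1: entry 0 ≤ 0; row 2: 16/3 = 16/3; row 3: 11/2 = 11/2. Minimum is 16/3 at row 2 (w2 leaves); pivot element 3.
Divide row 2 by 3; eliminate column q from the other rows.
Row 3 update in column w2: 0 − 2·(1/3) = -2/3.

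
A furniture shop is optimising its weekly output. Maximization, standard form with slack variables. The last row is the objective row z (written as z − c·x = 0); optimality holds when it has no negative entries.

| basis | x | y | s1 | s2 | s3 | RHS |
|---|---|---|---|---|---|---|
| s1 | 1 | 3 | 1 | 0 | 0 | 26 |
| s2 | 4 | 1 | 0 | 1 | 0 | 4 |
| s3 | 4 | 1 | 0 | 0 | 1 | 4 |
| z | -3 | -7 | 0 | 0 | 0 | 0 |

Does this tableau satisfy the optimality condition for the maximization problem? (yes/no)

The z-row has a negative entry -7 in column y, so it is not optimal.

no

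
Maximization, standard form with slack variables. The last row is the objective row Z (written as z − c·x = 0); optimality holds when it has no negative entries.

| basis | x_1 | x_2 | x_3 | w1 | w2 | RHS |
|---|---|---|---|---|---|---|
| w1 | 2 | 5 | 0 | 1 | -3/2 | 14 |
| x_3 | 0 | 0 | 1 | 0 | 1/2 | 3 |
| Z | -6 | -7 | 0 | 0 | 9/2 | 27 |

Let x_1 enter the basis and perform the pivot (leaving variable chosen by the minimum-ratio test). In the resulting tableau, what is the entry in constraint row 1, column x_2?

Ratio test on column x_1 — row 1: 14/2 = 7; row 2: entry 0 ≤ 0. Minimum is 7 at row 1 (w1 leaves); pivot element 2.
Divide row 1 by 2; eliminate column x_1 from the other rows.
In the new row 1, the x_2 entry is the old entry divided by the pivot: 5/2 = 5/2.

5/2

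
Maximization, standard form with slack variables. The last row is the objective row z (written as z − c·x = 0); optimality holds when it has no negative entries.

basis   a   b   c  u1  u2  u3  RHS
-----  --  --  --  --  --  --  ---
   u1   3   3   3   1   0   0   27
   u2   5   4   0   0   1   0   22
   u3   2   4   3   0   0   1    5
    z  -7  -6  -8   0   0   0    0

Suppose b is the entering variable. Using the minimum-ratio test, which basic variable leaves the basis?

u3

Column b entries and ratios — u1: 27/3 = 9; u2: 22/4 = 11/2; u3: 5/4 = 5/4.
Smallest ratio is 5/4 in the row of u3, so u3 leaves.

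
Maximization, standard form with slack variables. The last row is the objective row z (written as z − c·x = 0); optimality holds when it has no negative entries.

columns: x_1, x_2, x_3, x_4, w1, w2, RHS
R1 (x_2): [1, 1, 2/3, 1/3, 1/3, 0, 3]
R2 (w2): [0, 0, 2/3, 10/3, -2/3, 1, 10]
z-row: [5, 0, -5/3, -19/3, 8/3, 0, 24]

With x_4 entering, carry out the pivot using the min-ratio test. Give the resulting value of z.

43

Ratio test on column x_4 — row 1: 3/(1/3) = 9; row 2: 10/(10/3) = 3. Minimum is 3 at row 2 (w2 leaves); pivot element 10/3.
Pivot on row 2; the z-row RHS becomes 24 − (-19/3)·3 = 43.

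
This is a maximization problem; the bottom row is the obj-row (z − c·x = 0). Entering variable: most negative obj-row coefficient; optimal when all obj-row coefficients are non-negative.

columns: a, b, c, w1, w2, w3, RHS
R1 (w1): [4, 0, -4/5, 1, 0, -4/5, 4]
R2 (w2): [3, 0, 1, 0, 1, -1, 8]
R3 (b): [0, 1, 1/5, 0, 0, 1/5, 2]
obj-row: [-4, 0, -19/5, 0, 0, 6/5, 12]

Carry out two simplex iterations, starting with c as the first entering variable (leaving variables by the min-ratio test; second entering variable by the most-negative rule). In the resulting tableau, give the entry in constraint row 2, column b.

Ratio test on column c — row 1: entry -4/5 ≤ 0; row 2: 8/1 = 8; row 3: 2/(1/5) = 10. Minimum is 8 at row 2 (w2 leaves); pivot element 1.
Divide row 2 by 1; eliminate column c from the other rows.
Second iteration: most negative obj-row entry is -13/5 in column w3, so w3 enters.
Ratio test on column w3 — row 1: entry -8/5 ≤ 0; row 2: entry -1 ≤ 0; row 3: (2/5)/(2/5) = 1. Minimum is 1 at row 3 (b leaves); pivot element 2/5.
Divide row 3 by 2/5; eliminate column w3 from the other rows.
After both pivots, the entry at constraint row 2, column b is 5/2.

5/2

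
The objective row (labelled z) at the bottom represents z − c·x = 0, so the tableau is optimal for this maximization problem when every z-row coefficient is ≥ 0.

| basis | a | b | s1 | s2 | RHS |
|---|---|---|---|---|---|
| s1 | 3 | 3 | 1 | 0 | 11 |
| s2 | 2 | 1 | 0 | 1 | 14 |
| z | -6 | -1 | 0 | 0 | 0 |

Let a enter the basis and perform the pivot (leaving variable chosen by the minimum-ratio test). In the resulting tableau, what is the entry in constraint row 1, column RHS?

11/3

Ratio test on column a — row 1: 11/3 = 11/3; row 2: 14/2 = 7. Minimum is 11/3 at row 1 (s1 leaves); pivot element 3.
Divide row 1 by 3; eliminate column a from the other rows.
In the new row 1, the RHS entry is the old entry divided by the pivot: 11/3 = 11/3.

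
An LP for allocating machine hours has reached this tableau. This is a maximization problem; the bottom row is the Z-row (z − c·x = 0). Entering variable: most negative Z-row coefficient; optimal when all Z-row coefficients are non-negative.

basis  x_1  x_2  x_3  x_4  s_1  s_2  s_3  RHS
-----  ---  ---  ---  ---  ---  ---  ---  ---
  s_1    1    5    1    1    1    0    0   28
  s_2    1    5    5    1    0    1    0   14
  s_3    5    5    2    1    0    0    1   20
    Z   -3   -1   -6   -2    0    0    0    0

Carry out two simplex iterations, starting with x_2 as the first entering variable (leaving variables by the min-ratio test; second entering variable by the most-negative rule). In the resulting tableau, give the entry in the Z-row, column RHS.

84/5

Ratio test on column x_2 — row 1: 28/5 = 28/5; row 2: 14/5 = 14/5; row 3: 20/5 = 4. Minimum is 14/5 at row 2 (s_2 leaves); pivot element 5.
Divide row 2 by 5; eliminate column x_2 from the other rows.
Second iteration: most negative Z-row entry is -5 in column x_3, so x_3 enters.
Ratio test on column x_3 — row 1: entry -4 ≤ 0; row 2: (14/5)/1 = 14/5; row 3: entry -3 ≤ 0. Minimum is 14/5 at row 2 (x_2 leaves); pivot element 1.
Divide row 2 by 1; eliminate column x_3 from the other rows.
After both pivots, the entry at the Z-row, column RHS is 84/5.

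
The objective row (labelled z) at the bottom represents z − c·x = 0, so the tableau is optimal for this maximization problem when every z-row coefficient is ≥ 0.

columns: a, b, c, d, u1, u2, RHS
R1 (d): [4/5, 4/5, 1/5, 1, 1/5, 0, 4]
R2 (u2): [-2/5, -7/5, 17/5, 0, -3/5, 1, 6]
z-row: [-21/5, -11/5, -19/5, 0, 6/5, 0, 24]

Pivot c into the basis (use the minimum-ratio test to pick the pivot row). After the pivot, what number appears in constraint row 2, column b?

-7/17

Ratio test on column c — row 1: 4/(1/5) = 20; row 2: 6/(17/5) = 30/17. Minimum is 30/17 at row 2 (u2 leaves); pivot element 17/5.
Divide row 2 by 17/5; eliminate column c from the other rows.
In the new row 2, the b entry is the old entry divided by the pivot: (-7/5)/(17/5) = -7/17.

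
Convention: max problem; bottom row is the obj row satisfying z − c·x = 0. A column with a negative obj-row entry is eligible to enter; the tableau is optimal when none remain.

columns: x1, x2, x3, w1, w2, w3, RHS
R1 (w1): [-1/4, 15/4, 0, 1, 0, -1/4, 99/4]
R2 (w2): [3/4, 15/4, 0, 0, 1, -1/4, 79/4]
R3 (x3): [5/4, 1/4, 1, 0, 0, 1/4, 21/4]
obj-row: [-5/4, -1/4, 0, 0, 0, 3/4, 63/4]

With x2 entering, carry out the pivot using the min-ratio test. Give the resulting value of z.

Ratio test on column x2 — row 1: (99/4)/(15/4) = 33/5; row 2: (79/4)/(15/4) = 79/15; row 3: (21/4)/(1/4) = 21. Minimum is 79/15 at row 2 (w2 leaves); pivot element 15/4.
Pivot on row 2; the obj-row RHS becomes 63/4 − (-1/4)·(79/15) = 256/15.

256/15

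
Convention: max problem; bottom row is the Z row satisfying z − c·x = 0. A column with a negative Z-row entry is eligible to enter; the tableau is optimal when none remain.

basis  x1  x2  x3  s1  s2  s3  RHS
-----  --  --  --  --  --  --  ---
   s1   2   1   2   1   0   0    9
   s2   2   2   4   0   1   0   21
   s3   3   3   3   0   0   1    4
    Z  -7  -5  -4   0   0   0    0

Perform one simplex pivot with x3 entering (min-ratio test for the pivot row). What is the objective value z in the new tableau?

Ratio test on column x3 — row 1: 9/2 = 9/2; row 2: 21/4 = 21/4; row 3: 4/3 = 4/3. Minimum is 4/3 at row 3 (s3 leaves); pivot element 3.
Pivot on row 3; the Z-row RHS becomes 0 − (-4)·(4/3) = 16/3.

16/3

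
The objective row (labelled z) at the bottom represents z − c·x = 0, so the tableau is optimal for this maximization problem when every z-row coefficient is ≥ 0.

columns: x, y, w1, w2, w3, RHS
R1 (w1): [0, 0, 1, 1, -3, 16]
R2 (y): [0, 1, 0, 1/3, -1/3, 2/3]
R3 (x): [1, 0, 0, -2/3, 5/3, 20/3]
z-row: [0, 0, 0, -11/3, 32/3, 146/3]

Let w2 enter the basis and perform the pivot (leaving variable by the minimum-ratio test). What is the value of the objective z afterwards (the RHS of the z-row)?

Ratio test on column w2 — row 1: 16/1 = 16; row 2: (2/3)/(1/3) = 2; row 3: entry -2/3 ≤ 0. Minimum is 2 at row 2 (y leaves); pivot element 1/3.
Pivot on row 2; the z-row RHS becomes 146/3 − (-11/3)·2 = 56.

56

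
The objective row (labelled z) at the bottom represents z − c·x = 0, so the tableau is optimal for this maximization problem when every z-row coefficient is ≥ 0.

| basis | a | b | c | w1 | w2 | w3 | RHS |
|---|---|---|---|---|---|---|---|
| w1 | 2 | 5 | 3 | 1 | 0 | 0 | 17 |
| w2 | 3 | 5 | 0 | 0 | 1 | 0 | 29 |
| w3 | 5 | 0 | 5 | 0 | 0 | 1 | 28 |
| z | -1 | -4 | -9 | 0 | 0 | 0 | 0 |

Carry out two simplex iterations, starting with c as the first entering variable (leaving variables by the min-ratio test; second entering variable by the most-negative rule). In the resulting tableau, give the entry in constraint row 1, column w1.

Ratio test on column c — row 1: 17/3 = 17/3; row 2: entry 0 ≤ 0; row 3: 28/5 = 28/5. Minimum is 28/5 at row 3 (w3 leaves); pivot element 5.
Divide row 3 by 5; eliminate column c from the other rows.
Second iteration: most negative z-row entry is -4 in column b, so b enters.
Ratio test on column b — row 1: (1/5)/5 = 1/25; row 2: 29/5 = 29/5; row 3: entry 0 ≤ 0. Minimum is 1/25 at row 1 (w1 leaves); pivot element 5.
Divide row 1 by 5; eliminate column b from the other rows.
After both pivots, the entry at constraint row 1, column w1 is 1/5.

1/5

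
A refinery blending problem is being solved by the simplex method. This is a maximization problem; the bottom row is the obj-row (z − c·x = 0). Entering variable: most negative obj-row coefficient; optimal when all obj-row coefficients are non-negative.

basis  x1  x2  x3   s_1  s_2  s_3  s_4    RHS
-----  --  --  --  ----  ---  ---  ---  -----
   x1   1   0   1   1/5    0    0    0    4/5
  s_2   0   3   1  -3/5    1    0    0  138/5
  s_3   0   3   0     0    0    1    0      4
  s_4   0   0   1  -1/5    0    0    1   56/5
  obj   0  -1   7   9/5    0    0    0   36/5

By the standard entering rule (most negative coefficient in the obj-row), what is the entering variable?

Negative obj-row entries: x2: -1.
The most negative is -1 in column x2, so x2 enters.

x2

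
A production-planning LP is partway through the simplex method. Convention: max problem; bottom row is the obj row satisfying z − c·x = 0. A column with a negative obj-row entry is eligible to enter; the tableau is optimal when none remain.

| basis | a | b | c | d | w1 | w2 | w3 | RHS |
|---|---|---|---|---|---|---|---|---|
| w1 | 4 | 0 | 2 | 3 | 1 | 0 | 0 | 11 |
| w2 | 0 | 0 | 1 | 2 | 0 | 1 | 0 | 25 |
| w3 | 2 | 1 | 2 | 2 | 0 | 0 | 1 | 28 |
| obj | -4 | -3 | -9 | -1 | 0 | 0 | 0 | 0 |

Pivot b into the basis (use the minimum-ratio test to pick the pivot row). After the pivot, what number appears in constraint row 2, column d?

Ratio test on column b — row 1: entry 0 ≤ 0; row 2: entry 0 ≤ 0; row 3: 28/1 = 28. Minimum is 28 at row 3 (w3 leaves); pivot element 1.
Divide row 3 by 1; eliminate column b from the other rows.
Row 2 update in column d: 2 − 0·2 = 2.

2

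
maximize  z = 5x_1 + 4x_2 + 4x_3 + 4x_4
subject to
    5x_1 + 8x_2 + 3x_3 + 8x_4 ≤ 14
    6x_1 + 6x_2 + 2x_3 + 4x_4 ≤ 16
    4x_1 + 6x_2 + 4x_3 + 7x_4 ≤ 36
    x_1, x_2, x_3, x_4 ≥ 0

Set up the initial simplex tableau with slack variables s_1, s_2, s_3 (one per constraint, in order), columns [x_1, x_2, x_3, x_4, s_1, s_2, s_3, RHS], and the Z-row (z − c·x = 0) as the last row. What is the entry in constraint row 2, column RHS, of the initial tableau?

The RHS of constraint 2 is b_2 = 16.

16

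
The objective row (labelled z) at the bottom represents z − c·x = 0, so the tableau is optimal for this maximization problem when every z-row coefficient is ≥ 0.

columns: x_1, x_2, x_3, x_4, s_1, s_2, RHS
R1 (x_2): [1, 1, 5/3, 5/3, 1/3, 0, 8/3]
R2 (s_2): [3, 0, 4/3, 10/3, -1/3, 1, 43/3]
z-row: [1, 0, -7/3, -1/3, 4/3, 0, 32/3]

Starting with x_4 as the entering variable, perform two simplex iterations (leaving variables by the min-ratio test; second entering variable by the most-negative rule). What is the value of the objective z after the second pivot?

Ratio test on column x_4 — row 1: (8/3)/(5/3) = 8/5; row 2: (43/3)/(10/3) = 43/10. Minimum is 8/5 at row 1 (x_2 leaves); pivot element 5/3.
Pivot on row 1; the z-row RHS becomes 32/3 − (-1/3)·(8/5) = 56/5.
Next entering variable (most negative z-row entry -2): x_3.
Ratio test on column x_3 — row 1: (8/5)/1 = 8/5; row 2: entry -2 ≤ 0. Minimum is 8/5 at row 1 (x_4 leaves); pivot element 1.
After the second pivot the z-row RHS is 56/5 − (-2)·(8/5) = 72/5.

72/5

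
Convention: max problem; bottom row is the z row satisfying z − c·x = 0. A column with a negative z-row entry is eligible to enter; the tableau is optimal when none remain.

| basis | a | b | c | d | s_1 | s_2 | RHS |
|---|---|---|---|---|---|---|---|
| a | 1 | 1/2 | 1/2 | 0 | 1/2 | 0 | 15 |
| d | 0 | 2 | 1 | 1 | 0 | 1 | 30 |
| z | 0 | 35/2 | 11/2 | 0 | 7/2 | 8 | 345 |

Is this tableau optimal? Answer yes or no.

Every z-row coefficient is ≥ 0, so the tableau is optimal.

yes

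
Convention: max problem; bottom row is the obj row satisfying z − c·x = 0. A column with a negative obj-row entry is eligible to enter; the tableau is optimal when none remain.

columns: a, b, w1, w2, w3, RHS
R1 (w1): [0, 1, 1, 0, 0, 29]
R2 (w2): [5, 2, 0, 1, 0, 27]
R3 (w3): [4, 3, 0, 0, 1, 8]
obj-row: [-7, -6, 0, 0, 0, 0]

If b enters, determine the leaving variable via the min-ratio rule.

w3

Column b entries and ratios — w1: 29/1 = 29; w2: 27/2 = 27/2; w3: 8/3 = 8/3.
Smallest ratio is 8/3 in the row of w3, so w3 leaves.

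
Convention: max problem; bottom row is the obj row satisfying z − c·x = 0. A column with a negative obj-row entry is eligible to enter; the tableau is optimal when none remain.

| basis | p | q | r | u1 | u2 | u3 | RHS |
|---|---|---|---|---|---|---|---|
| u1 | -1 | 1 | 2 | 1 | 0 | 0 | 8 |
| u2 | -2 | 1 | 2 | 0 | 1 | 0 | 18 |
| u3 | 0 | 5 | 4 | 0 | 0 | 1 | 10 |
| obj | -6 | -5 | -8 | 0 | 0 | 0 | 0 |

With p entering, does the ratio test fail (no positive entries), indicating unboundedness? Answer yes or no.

Every constraint-row entry in column p is ≤ 0, so increasing p is unbounded.

yes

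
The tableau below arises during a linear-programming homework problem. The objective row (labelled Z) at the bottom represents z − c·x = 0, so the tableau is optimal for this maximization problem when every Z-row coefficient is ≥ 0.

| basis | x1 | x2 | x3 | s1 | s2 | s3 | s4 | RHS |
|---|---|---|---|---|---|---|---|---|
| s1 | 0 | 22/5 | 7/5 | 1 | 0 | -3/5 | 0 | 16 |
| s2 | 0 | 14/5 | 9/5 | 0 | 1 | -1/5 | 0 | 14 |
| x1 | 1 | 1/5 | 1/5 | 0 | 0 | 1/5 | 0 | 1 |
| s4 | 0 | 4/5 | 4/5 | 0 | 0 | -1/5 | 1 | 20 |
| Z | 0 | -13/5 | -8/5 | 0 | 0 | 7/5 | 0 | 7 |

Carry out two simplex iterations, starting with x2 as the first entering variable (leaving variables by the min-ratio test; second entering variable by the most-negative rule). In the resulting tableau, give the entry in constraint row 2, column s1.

-1/3

Ratio test on column x2 — row 1: 16/(22/5) = 40/11; row 2: 14/(14/5) = 5; row 3: 1/(1/5) = 5; row 4: 20/(4/5) = 25. Minimum is 40/11 at row 1 (s1 leaves); pivot element 22/5.
Divide row 1 by 22/5; eliminate column x2 from the other rows.
Second iteration: most negative Z-row entry is -17/22 in column x3, so x3 enters.
Ratio test on column x3 — row 1: (40/11)/(7/22) = 80/7; row 2: (42/11)/(10/11) = 21/5; row 3: (3/11)/(3/22) = 2; row 4: (188/11)/(6/11) = 94/3. Minimum is 2 at row 3 (x1 leaves); pivot element 3/22.
Divide row 3 by 3/22; eliminate column x3 from the other rows.
After both pivots, the entry at constraint row 2, column s1 is -1/3.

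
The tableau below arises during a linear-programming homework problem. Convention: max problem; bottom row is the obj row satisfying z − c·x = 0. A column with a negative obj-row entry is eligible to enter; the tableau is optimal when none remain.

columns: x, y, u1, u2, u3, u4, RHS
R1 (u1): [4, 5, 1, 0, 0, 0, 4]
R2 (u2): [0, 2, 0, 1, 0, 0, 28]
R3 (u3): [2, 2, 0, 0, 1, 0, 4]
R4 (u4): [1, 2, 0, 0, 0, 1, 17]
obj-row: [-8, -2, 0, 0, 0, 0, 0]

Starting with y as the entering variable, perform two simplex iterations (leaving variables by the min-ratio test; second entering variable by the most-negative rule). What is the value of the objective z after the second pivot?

8

Ratio test on column y — row 1: 4/5 = 4/5; row 2: 28/2 = 14; row 3: 4/2 = 2; row 4: 17/2 = 17/2. Minimum is 4/5 at row 1 (u1 leaves); pivot element 5.
Pivot on row 1; the obj-row RHS becomes 0 − (-2)·(4/5) = 8/5.
Next entering variable (most negative obj-row entry -32/5): x.
Ratio test on column x — row 1: (4/5)/(4/5) = 1; row 2: entry -8/5 ≤ 0; row 3: (12/5)/(2/5) = 6; row 4: entry -3/5 ≤ 0. Minimum is 1 at row 1 (y leaves); pivot element 4/5.
After the second pivot the obj-row RHS is 8/5 − (-32/5)·1 = 8.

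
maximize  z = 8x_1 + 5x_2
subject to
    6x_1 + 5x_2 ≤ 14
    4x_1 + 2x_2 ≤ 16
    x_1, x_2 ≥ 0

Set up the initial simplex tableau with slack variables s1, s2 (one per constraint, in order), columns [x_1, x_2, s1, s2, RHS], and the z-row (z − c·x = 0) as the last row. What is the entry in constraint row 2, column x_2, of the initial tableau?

Constraint 2 has coefficient 2 on x_2.

2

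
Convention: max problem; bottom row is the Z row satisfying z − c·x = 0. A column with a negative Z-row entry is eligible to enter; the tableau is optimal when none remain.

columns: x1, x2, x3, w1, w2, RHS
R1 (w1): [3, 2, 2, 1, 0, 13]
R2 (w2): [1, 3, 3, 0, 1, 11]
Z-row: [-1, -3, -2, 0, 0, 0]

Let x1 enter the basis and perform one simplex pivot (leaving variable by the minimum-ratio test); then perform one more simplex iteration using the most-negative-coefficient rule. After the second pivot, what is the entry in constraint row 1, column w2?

-2/7

Ratio test on column x1 — row 1: 13/3 = 13/3; row 2: 11/1 = 11. Minimum is 13/3 at row 1 (w1 leaves); pivot element 3.
Divide row 1 by 3; eliminate column x1 from the other rows.
Second iteration: most negative Z-row entry is -7/3 in column x2, so x2 enters.
Ratio test on column x2 — row 1: (13/3)/(2/3) = 13/2; row 2: (20/3)/(7/3) = 20/7. Minimum is 20/7 at row 2 (w2 leaves); pivot element 7/3.
Divide row 2 by 7/3; eliminate column x2 from the other rows.
After both pivots, the entry at constraint row 1, column w2 is -2/7.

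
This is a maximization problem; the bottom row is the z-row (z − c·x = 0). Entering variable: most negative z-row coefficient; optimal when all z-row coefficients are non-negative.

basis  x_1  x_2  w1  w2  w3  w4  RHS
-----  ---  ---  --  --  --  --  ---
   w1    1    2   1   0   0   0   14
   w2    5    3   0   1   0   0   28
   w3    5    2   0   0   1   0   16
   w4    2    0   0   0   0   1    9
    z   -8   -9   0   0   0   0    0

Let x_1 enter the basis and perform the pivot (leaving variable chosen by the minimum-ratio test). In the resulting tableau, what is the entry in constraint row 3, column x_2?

2/5

Ratio test on column x_1 — row 1: 14/1 = 14; row 2: 28/5 = 28/5; row 3: 16/5 = 16/5; row 4: 9/2 = 9/2. Minimum is 16/5 at row 3 (w3 leaves); pivot element 5.
Divide row 3 by 5; eliminate column x_1 from the other rows.
In the new row 3, the x_2 entry is the old entry divided by the pivot: 2/5 = 2/5.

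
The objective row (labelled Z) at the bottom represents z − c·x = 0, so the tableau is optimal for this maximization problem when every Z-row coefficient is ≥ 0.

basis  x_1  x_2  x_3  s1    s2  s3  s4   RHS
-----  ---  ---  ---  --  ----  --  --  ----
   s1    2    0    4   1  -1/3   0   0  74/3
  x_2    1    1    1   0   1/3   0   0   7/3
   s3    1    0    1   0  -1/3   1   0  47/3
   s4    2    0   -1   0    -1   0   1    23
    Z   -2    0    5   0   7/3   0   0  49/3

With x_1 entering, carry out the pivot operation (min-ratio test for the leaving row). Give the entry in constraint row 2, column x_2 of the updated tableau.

Ratio test on column x_1 — row 1: (74/3)/2 = 37/3; row 2: (7/3)/1 = 7/3; row 3: (47/3)/1 = 47/3; row 4: 23/2 = 23/2. Minimum is 7/3 at row 2 (x_2 leaves); pivot element 1.
Divide row 2 by 1; eliminate column x_1 from the other rows.
In the new row 2, the x_2 entry is the old entry divided by the pivot: 1/1 = 1.

1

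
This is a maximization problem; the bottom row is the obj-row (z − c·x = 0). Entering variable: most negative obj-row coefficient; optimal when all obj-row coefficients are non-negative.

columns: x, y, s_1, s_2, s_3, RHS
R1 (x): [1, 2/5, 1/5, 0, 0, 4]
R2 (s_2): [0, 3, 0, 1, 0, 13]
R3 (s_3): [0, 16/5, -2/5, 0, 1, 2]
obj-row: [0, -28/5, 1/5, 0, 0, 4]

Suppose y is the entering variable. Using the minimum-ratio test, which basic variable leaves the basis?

s_3

Column y entries and ratios — x: 4/(2/5) = 10; s_2: 13/3 = 13/3; s_3: 2/(16/5) = 5/8.
Smallest ratio is 5/8 in the row of s_3, so s_3 leaves.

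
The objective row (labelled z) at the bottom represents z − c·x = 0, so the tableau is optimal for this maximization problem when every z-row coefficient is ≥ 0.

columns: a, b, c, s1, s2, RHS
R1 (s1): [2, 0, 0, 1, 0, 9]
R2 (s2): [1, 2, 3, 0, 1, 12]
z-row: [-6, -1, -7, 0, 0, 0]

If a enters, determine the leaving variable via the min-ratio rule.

s1

Column a entries and ratios — s1: 9/2 = 9/2; s2: 12/1 = 12.
Smallest ratio is 9/2 in the row of s1, so s1 leaves.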